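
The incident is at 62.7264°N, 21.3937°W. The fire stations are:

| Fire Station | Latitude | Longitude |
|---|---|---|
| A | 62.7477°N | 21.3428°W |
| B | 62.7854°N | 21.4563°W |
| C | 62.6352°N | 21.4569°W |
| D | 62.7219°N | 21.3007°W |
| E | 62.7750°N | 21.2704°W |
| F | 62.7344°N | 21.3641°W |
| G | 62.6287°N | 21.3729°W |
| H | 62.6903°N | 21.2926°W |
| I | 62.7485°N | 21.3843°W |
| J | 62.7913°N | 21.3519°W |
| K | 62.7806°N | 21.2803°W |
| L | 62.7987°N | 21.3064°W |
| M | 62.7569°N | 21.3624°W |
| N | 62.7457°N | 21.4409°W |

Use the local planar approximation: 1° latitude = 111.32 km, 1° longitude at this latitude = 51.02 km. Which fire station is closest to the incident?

Distances from 62.7264°N, 21.3937°W:
A: √((0.0213·111.32)² + (0.0509·51.02)²) = √(5.622191 + 6.743983) = 3.5166 km
B: √((0.0590·111.32)² + (-0.0626·51.02)²) = √(43.137048 + 10.200691) = 7.3033 km
C: √((-0.0912·111.32)² + (-0.0632·51.02)²) = √(103.070901 + 10.397168) = 10.6521 km
D: √((-0.0045·111.32)² + (0.0930·51.02)²) = √(0.250941 + 22.513696) = 4.7712 km
E: √((0.0486·111.32)² + (0.1233·51.02)²) = √(29.269745 + 39.573737) = 8.2972 km
F: √((0.0080·111.32)² + (0.0296·51.02)²) = √(0.793097 + 2.280680) = 1.7532 km
G: √((-0.0977·111.32)² + (0.0208·51.02)²) = √(118.286593 + 1.126179) = 10.9276 km
H: √((-0.0361·111.32)² + (0.1011·51.02)²) = √(16.149564 + 26.606223) = 6.5388 km
I: √((0.0221·111.32)² + (0.0094·51.02)²) = √(6.052446 + 0.230005) = 2.5065 km
J: √((0.0649·111.32)² + (0.0418·51.02)²) = √(52.195828 + 4.548136) = 7.5329 km
K: √((0.0542·111.32)² + (0.1134·51.02)²) = √(36.403653 + 33.473954) = 8.3593 km
L: √((0.0723·111.32)² + (0.0873·51.02)²) = √(64.777322 + 19.838526) = 9.1987 km
M: √((0.0305·111.32)² + (0.0313·51.02)²) = √(11.527790 + 2.550173) = 3.7521 km
N: √((0.0193·111.32)² + (-0.0472·51.02)²) = √(4.615949 + 5.799158) = 3.2272 km
Minimum: F at 1.7532 km.

F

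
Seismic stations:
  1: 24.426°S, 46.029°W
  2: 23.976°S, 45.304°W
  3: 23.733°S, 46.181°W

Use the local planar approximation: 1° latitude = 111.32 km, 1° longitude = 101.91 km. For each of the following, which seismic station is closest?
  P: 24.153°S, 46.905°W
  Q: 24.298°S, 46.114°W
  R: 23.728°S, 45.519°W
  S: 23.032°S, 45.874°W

P→3; Q→1; R→2; S→3

P at 24.153°S, 46.905°W:
  1: √((-0.273·111.32)² + (0.876·101.91)²) = √(923.57398 + 7969.69710) = 94.304 km
  2: √((0.177·111.32)² + (1.601·101.91)²) = √(388.23343 + 26620.50360) = 164.343 km
  3: √((0.420·111.32)² + (0.724·101.91)²) = √(2185.97392 + 5443.90748) = 87.349 km
  → nearest: 3 (87.349 km)
Q at 24.298°S, 46.114°W:
  1: √((-0.128·111.32)² + (0.085·101.91)²) = √(203.03286 + 75.03631) = 16.675 km
  2: √((0.322·111.32)² + (0.810·101.91)²) = √(1284.86689 + 6814.02372) = 89.994 km
  3: √((0.565·111.32)² + (-0.067·101.91)²) = √(3955.88166 + 46.62117) = 63.265 km
  → nearest: 1 (16.675 km)
R at 23.728°S, 45.519°W:
  1: √((-0.698·111.32)² + (-0.510·101.91)²) = √(6037.50135 + 2701.30707) = 93.482 km
  2: √((-0.248·111.32)² + (0.215·101.91)²) = √(762.16633 + 480.07658) = 35.245 km
  3: √((-0.005·111.32)² + (-0.662·101.91)²) = √(0.30980 + 4551.44797) = 67.467 km
  → nearest: 2 (35.245 km)
S at 23.032°S, 45.874°W:
  1: √((-1.394·111.32)² + (-0.155·101.91)²) = √(24080.85723 + 249.51520) = 155.982 km
  2: √((-0.944·111.32)² + (0.570·101.91)²) = √(11043.08421 + 3374.29707) = 120.072 km
  3: √((-0.701·111.32)² + (-0.307·101.91)²) = √(6089.51117 + 978.83695) = 84.073 km
  → nearest: 3 (84.073 km)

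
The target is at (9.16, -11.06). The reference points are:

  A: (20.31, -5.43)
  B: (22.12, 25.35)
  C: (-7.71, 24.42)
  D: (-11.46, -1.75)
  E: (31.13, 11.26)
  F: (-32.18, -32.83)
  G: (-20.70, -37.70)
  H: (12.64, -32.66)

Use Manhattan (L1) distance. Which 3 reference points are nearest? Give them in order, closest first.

A, H, D

Distances from (9.16, -11.06):
A: |11.15| + |5.63| = 11.15 + 5.63 = 16.78
B: |12.96| + |36.41| = 12.96 + 36.41 = 49.37
C: |-16.87| + |35.48| = 16.87 + 35.48 = 52.35
D: |-20.62| + |9.31| = 20.62 + 9.31 = 29.93
E: |21.97| + |22.32| = 21.97 + 22.32 = 44.29
F: |-41.34| + |-21.77| = 41.34 + 21.77 = 63.11
G: |-29.86| + |-26.64| = 29.86 + 26.64 = 56.50
H: |3.48| + |-21.60| = 3.48 + 21.60 = 25.08
Sorted: A (16.78) < H (25.08) < D (29.93) < E (44.29) < B (49.37) < …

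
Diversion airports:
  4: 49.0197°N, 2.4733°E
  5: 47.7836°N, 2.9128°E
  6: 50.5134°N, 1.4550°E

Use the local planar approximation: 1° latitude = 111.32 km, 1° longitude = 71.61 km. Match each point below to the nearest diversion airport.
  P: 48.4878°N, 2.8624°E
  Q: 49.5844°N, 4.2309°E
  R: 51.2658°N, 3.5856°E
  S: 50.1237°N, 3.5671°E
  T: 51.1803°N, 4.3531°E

P→4; Q→4; R→6; S→4; T→6

P at 48.4878°N, 2.8624°E:
  4: 65.4395 km
  5: 78.4746 km
  6: 246.9879 km
  → nearest: 4 (65.4395 km)
Q at 49.5844°N, 4.2309°E:
  4: 140.6871 km
  5: 221.5752 km
  6: 224.0743 km
  → nearest: 4 (140.6871 km)
R at 51.2658°N, 3.5856°E:
  4: 262.4163 km
  5: 390.6211 km
  6: 174.0505 km
  → nearest: 6 (174.0505 km)
S at 50.1237°N, 3.5671°E:
  4: 145.7356 km
  5: 264.6801 km
  6: 157.3459 km
  → nearest: 4 (145.7356 km)
T at 51.1803°N, 4.3531°E:
  4: 275.6255 km
  5: 391.9350 km
  6: 220.4119 km
  → nearest: 6 (220.4119 km)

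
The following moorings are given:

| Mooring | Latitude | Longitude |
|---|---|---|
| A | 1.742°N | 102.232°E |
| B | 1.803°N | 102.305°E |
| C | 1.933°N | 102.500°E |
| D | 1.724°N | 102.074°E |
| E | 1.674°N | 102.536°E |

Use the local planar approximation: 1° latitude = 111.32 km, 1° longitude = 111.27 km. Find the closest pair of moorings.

Pairwise distances:
A–B: √((0.061·111.32)² + (0.073·111.27)²) = √(46.11116 + 65.97842) = 10.587 km
A–C: √((0.191·111.32)² + (0.268·111.27)²) = √(452.07775 + 889.25387) = 36.624 km
A–D: √((-0.018·111.32)² + (-0.158·111.27)²) = √(4.01505 + 309.07961) = 17.694 km
A–E: √((-0.068·111.32)² + (0.304·111.27)²) = √(57.30127 + 1144.20369) = 34.663 km
B–C: √((0.130·111.32)² + (0.195·111.27)²) = √(209.42721 + 470.78802) = 26.081 km
B–D: √((-0.079·111.32)² + (-0.231·111.27)²) = √(77.33936 + 660.66323) = 27.166 km
B–E: √((-0.129·111.32)² + (0.231·111.27)²) = √(206.21764 + 660.66323) = 29.443 km
C–D: √((-0.209·111.32)² + (-0.426·111.27)²) = √(541.30117 + 2246.85670) = 52.803 km
C–E: √((-0.259·111.32)² + (0.036·111.27)²) = √(831.27730 + 16.04579) = 29.109 km
D–E: √((-0.050·111.32)² + (0.462·111.27)²) = √(30.98036 + 2642.65292) = 51.707 km
Closest pair: A–B at 10.587 km.

A and B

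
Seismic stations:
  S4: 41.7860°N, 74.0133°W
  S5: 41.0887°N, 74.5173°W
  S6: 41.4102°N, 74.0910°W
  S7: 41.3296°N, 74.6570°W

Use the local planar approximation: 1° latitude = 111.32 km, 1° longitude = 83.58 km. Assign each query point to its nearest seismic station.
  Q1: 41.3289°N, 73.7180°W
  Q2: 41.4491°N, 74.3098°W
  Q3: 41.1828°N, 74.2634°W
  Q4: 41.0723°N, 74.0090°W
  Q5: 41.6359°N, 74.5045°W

Q1 at 41.3289°N, 73.7180°W:
  S4: 56.5542 km
  S5: 71.9580 km
  S6: 32.4624 km
  S7: 78.4817 km
  → nearest: S6 (32.4624 km)
Q2 at 41.4491°N, 74.3098°W:
  S4: 44.9516 km
  S5: 43.7077 km
  S6: 18.7930 km
  S7: 31.9228 km
  → nearest: S6 (18.7930 km)
Q3 at 41.1828°N, 74.2634°W:
  S4: 70.3266 km
  S5: 23.6656 km
  S6: 29.1279 km
  S7: 36.7324 km
  → nearest: S5 (23.6656 km)
Q4 at 41.0723°N, 74.0090°W:
  S4: 79.4499 km
  S5: 42.5229 km
  S6: 38.2343 km
  S7: 61.2674 km
  → nearest: S6 (38.2343 km)
Q5 at 41.6359°N, 74.5045°W:
  S4: 44.3246 km
  S5: 60.9237 km
  S6: 42.7280 km
  S7: 36.4017 km
  → nearest: S7 (36.4017 km)

Q1→S6; Q2→S6; Q3→S5; Q4→S6; Q5→S7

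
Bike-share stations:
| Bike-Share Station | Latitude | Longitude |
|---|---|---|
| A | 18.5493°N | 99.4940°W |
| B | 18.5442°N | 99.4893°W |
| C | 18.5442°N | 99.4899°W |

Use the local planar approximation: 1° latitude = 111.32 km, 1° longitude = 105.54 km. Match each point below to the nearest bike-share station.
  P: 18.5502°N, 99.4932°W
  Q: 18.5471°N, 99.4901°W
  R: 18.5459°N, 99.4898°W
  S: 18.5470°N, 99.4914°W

P→A; Q→C; R→C; S→C

P at 18.5502°N, 99.4932°W:
  A: √((-0.0009·111.32)² + (-0.0008·105.54)²) = √(0.010038 + 0.007129) = 0.1310 km
  B: √((-0.0060·111.32)² + (0.0039·105.54)²) = √(0.446117 + 0.169419) = 0.7846 km
  C: √((-0.0060·111.32)² + (0.0033·105.54)²) = √(0.446117 + 0.121300) = 0.7533 km
  → nearest: A (0.1310 km)
Q at 18.5471°N, 99.4901°W:
  A: √((0.0022·111.32)² + (-0.0039·105.54)²) = √(0.059978 + 0.169419) = 0.4790 km
  B: √((-0.0029·111.32)² + (0.0008·105.54)²) = √(0.104218 + 0.007129) = 0.3337 km
  C: √((-0.0029·111.32)² + (0.0002·105.54)²) = √(0.104218 + 0.000446) = 0.3235 km
  → nearest: C (0.3235 km)
R at 18.5459°N, 99.4898°W:
  A: √((0.0034·111.32)² + (-0.0042·105.54)²) = √(0.143253 + 0.196487) = 0.5829 km
  B: √((-0.0017·111.32)² + (0.0005·105.54)²) = √(0.035813 + 0.002785) = 0.1965 km
  C: √((-0.0017·111.32)² + (-0.0001·105.54)²) = √(0.035813 + 0.000111) = 0.1895 km
  → nearest: C (0.1895 km)
S at 18.5470°N, 99.4914°W:
  A: √((0.0023·111.32)² + (-0.0026·105.54)²) = √(0.065554 + 0.075298) = 0.3753 km
  B: √((-0.0028·111.32)² + (0.0021·105.54)²) = √(0.097154 + 0.049122) = 0.3825 km
  C: √((-0.0028·111.32)² + (0.0015·105.54)²) = √(0.097154 + 0.025062) = 0.3496 km
  → nearest: C (0.3496 km)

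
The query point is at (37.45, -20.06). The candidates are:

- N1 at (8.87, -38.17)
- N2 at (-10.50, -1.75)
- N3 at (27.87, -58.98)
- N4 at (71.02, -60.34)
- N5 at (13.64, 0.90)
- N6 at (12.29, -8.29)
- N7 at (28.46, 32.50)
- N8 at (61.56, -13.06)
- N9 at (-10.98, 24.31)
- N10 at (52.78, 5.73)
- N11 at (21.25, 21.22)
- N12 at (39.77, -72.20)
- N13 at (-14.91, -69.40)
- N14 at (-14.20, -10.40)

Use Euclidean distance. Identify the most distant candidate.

Distances from (37.45, -20.06):
N1: 33.83
N2: 51.33
N3: 40.08
N4: 52.43
N5: 31.72
N6: 27.78
N7: 53.32
N8: 25.11
N9: 65.68
N10: 30.00
N11: 44.34
N12: 52.19
N13: 71.94
N14: 52.55
Maximum: N13 at 71.94.

N13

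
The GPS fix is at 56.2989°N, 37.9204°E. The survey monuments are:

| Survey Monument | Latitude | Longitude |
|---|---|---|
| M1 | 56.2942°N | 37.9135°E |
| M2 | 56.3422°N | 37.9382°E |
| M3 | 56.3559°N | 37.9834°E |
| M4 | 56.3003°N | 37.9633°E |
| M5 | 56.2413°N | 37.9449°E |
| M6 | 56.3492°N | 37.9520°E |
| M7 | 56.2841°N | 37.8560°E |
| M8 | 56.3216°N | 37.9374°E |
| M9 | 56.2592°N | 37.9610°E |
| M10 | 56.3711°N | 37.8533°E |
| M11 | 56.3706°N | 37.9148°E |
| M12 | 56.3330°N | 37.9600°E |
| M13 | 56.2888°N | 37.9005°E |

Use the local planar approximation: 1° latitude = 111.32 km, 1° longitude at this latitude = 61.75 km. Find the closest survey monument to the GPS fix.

Distances from 56.2989°N, 37.9204°E:
M1: 0.6747 km
M2: 4.9439 km
M3: 7.4429 km
M4: 2.6537 km
M5: 6.5881 km
M6: 5.9297 km
M7: 4.3045 km
M8: 2.7363 km
M9: 5.0810 km
M10: 9.0425 km
M11: 7.9891 km
M12: 4.5154 km
M13: 1.6656 km
Minimum: M1 at 0.6747 km.

M1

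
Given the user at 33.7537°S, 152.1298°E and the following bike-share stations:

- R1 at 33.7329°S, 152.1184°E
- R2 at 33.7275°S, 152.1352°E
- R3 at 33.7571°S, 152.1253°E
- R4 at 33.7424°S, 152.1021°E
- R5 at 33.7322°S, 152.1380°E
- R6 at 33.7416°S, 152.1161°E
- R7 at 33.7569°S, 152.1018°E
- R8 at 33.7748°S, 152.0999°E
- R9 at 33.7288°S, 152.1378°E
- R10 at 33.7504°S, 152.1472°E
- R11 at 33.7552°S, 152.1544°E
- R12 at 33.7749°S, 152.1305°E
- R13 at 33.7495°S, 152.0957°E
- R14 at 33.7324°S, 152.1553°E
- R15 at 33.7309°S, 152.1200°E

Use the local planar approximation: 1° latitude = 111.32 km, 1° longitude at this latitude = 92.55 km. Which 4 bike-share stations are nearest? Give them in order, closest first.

R3, R10, R6, R11

Distances from 33.7537°S, 152.1298°E:
R1: √((0.0208·111.32)² + (-0.0114·92.55)²) = √(5.361336 + 1.113173) = 2.5445 km
R2: √((0.0262·111.32)² + (0.0054·92.55)²) = √(8.506462 + 0.249770) = 2.9591 km
R3: √((-0.0034·111.32)² + (-0.0045·92.55)²) = √(0.143253 + 0.173451) = 0.5628 km
R4: √((0.0113·111.32)² + (-0.0277·92.55)²) = √(1.582353 + 6.572224) = 2.8556 km
R5: √((0.0215·111.32)² + (0.0082·92.55)²) = √(5.728268 + 0.575944) = 2.5108 km
R6: √((0.0121·111.32)² + (-0.0137·92.55)²) = √(1.814334 + 1.607659) = 1.8499 km
R7: √((-0.0032·111.32)² + (-0.0280·92.55)²) = √(0.126896 + 6.715354) = 2.6158 km
R8: √((-0.0211·111.32)² + (-0.0299·92.55)²) = √(5.517106 + 7.657645) = 3.6297 km
R9: √((0.0249·111.32)² + (0.0080·92.55)²) = √(7.683252 + 0.548192) = 2.8690 km
R10: √((0.0033·111.32)² + (0.0174·92.55)²) = √(0.134950 + 2.593292) = 1.6517 km
R11: √((-0.0015·111.32)² + (0.0246·92.55)²) = √(0.027882 + 5.183499) = 2.2828 km
R12: √((-0.0212·111.32)² + (0.0007·92.55)²) = √(5.569524 + 0.004197) = 2.3609 km
R13: √((0.0042·111.32)² + (-0.0341·92.55)²) = √(0.218597 + 9.960052) = 3.1904 km
R14: √((0.0213·111.32)² + (0.0255·92.55)²) = √(5.622191 + 5.569718) = 3.3454 km
R15: √((0.0228·111.32)² + (-0.0098·92.55)²) = √(6.441931 + 0.822631) = 2.6953 km
Sorted: R3 (0.5628 km) < R10 (1.6517 km) < R6 (1.8499 km) < R11 (2.2828 km) < R12 (2.3609 km) < R5 (2.5108 km) < …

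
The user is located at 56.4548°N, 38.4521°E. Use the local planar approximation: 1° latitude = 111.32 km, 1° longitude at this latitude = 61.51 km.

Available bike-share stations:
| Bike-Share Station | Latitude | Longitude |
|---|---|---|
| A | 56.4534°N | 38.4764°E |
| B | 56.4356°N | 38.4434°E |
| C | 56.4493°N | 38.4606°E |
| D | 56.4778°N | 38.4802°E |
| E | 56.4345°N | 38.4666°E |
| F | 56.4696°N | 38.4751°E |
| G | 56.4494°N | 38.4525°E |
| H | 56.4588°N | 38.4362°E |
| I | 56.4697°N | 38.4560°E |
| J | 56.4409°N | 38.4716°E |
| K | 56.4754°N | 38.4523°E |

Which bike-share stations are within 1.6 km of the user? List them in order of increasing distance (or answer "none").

G, C, H, A

Distances from 56.4548°N, 38.4521°E:
A: √((-0.0014·111.32)² + (0.0243·61.51)²) = √(0.024289 + 2.234107) = 1.5028 km
B: √((-0.0192·111.32)² + (-0.0087·61.51)²) = √(4.568239 + 0.286372) = 2.2033 km
C: √((-0.0055·111.32)² + (0.0085·61.51)²) = √(0.374862 + 0.273356) = 0.8051 km
D: √((0.0230·111.32)² + (0.0281·61.51)²) = √(6.555443 + 2.987474) = 3.0892 km
E: √((-0.0203·111.32)² + (0.0145·61.51)²) = √(5.106678 + 0.795477) = 2.4294 km
F: √((0.0148·111.32)² + (0.0230·61.51)²) = √(2.714375 + 2.001461) = 2.1716 km
G: √((-0.0054·111.32)² + (0.0004·61.51)²) = √(0.361355 + 0.000605) = 0.6016 km
H: √((0.0040·111.32)² + (-0.0159·61.51)²) = √(0.198274 + 0.956502) = 1.0746 km
I: √((0.0149·111.32)² + (0.0039·61.51)²) = √(2.751180 + 0.057547) = 1.6759 km
J: √((-0.0139·111.32)² + (0.0195·61.51)²) = √(2.394286 + 1.438668) = 1.9578 km
K: √((0.0206·111.32)² + (0.0002·61.51)²) = √(5.258730 + 0.000151) = 2.2932 km
Threshold 1.6 km: G (0.6016 km), C (0.8051 km), H (1.0746 km), A (1.5028 km) are within range.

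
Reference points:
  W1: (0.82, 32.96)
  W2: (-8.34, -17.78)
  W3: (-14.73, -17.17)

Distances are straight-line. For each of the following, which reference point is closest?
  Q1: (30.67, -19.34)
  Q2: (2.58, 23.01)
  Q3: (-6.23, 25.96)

Q1 at (30.67, -19.34):
  W1: 60.22
  W2: 39.04
  W3: 45.45
  → nearest: W2 (39.04)
Q2 at (2.58, 23.01):
  W1: 10.10
  W2: 42.23
  W3: 43.75
  → nearest: W1 (10.10)
Q3 at (-6.23, 25.96):
  W1: 9.93
  W2: 43.79
  W3: 43.96
  → nearest: W1 (9.93)

Q1→W2; Q2→W1; Q3→W1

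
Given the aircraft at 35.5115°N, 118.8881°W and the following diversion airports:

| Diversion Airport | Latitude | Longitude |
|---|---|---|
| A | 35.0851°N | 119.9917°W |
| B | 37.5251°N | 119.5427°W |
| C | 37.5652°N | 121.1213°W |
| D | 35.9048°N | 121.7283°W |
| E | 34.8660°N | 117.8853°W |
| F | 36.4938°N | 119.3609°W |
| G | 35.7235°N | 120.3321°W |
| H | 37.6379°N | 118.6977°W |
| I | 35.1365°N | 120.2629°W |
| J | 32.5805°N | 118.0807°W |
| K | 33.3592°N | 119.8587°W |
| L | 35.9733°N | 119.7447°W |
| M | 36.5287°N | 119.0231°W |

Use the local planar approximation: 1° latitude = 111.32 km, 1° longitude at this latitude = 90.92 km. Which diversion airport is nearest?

Distances from 35.5115°N, 118.8881°W:
A: 111.0004 km
B: 231.9206 km
C: 305.7653 km
D: 261.9162 km
E: 116.0872 km
F: 117.4956 km
G: 133.3927 km
H: 237.3430 km
I: 131.7833 km
J: 334.4350 km
K: 255.3289 km
L: 93.3186 km
M: 113.8980 km
Minimum: L at 93.3186 km.

L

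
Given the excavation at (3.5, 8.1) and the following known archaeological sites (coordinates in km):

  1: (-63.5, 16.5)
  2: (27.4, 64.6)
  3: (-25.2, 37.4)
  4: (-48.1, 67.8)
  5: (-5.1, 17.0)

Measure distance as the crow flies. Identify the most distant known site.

Distances from (3.5, 8.1):
1: √((-67.0)² + (8.4)²) = √(4489.000 + 70.560) = 67.5 km
2: √((23.9)² + (56.5)²) = √(571.210 + 3192.250) = 61.3 km
3: √((-28.7)² + (29.3)²) = √(823.690 + 858.490) = 41.0 km
4: √((-51.6)² + (59.7)²) = √(2662.560 + 3564.090) = 78.9 km
5: √((-8.6)² + (8.9)²) = √(73.960 + 79.210) = 12.4 km
Maximum: 4 at 78.9 km.

4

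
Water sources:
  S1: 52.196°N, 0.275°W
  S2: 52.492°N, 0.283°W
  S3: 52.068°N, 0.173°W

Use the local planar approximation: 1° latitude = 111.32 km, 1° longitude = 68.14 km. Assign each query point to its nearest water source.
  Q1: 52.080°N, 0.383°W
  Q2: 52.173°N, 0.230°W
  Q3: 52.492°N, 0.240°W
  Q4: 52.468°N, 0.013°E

Q1 at 52.080°N, 0.383°W:
  S1: √((0.116·111.32)² + (0.108·68.14)²) = √(166.74867 + 54.15665) = 14.863 km
  S2: √((0.412·111.32)² + (0.100·68.14)²) = √(2103.49182 + 46.43060) = 46.367 km
  S3: √((-0.012·111.32)² + (0.210·68.14)²) = √(1.78447 + 204.75893) = 14.372 km
  → nearest: S3 (14.372 km)
Q2 at 52.173°N, 0.230°W:
  S1: √((0.023·111.32)² + (-0.045·68.14)²) = √(6.55544 + 9.40220) = 3.995 km
  S2: √((0.319·111.32)² + (-0.053·68.14)²) = √(1261.03680 + 13.04235) = 35.694 km
  S3: √((-0.105·111.32)² + (0.057·68.14)²) = √(136.62337 + 15.08530) = 12.317 km
  → nearest: S1 (3.995 km)
Q3 at 52.492°N, 0.240°W:
  S1: √((-0.296·111.32)² + (-0.035·68.14)²) = √(1085.74995 + 5.68775) = 33.037 km
  S2: √((0.000·111.32)² + (-0.043·68.14)²) = √(0.00000 + 8.58502) = 2.930 km
  S3: √((-0.424·111.32)² + (0.067·68.14)²) = √(2227.80979 + 20.84269) = 47.420 km
  → nearest: S2 (2.930 km)
Q4 at 52.468°N, 0.013°E:
  S1: √((-0.272·111.32)² + (-0.288·68.14)²) = √(916.82026 + 385.11394) = 36.082 km
  S2: √((0.024·111.32)² + (-0.296·68.14)²) = √(7.13787 + 406.80631) = 20.346 km
  S3: √((-0.400·111.32)² + (-0.186·68.14)²) = √(1982.74278 + 160.63129) = 46.297 km
  → nearest: S2 (20.346 km)

Q1→S3; Q2→S1; Q3→S2; Q4→S2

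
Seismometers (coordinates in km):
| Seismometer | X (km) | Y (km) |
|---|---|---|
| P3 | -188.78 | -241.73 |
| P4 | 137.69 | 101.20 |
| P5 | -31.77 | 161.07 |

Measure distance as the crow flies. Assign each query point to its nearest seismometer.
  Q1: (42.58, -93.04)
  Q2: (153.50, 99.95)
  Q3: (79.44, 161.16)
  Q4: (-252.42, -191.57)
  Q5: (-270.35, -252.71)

Q1 at (42.58, -93.04):
  P3: 275.02 km
  P4: 216.28 km
  P5: 264.76 km
  → nearest: P4 (216.28 km)
Q2 at (153.50, 99.95):
  P3: 483.63 km
  P4: 15.86 km
  P5: 195.09 km
  → nearest: P4 (15.86 km)
Q3 at (79.44, 161.16):
  P3: 484.01 km
  P4: 83.60 km
  P5: 111.21 km
  → nearest: P4 (83.60 km)
Q4 at (-252.42, -191.57):
  P3: 81.03 km
  P4: 487.75 km
  P5: 415.98 km
  → nearest: P3 (81.03 km)
Q5 at (-270.35, -252.71):
  P3: 82.31 km
  P4: 540.14 km
  P5: 477.63 km
  → nearest: P3 (82.31 km)

Q1→P4; Q2→P4; Q3→P4; Q4→P3; Q5→P3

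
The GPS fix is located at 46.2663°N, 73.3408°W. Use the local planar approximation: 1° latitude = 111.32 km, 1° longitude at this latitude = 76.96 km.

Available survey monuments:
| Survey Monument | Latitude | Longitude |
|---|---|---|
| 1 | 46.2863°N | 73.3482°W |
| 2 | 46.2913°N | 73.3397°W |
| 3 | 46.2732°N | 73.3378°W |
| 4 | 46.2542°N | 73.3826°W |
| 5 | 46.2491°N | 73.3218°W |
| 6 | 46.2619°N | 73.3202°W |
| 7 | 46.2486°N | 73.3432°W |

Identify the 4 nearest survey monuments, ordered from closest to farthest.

Distances from 46.2663°N, 73.3408°W:
1: √((0.0200·111.32)² + (-0.0074·76.96)²) = √(4.956857 + 0.324335) = 2.2981 km
2: √((0.0250·111.32)² + (0.0011·76.96)²) = √(7.745089 + 0.007167) = 2.7843 km
3: √((0.0069·111.32)² + (0.0030·76.96)²) = √(0.589990 + 0.053306) = 0.8021 km
4: √((-0.0121·111.32)² + (-0.0418·76.96)²) = √(1.814334 + 10.348626) = 3.4875 km
5: √((-0.0172·111.32)² + (0.0190·76.96)²) = √(3.666091 + 2.138146) = 2.4092 km
6: √((-0.0044·111.32)² + (0.0206·76.96)²) = √(0.239912 + 2.513417) = 1.6593 km
7: √((-0.0177·111.32)² + (-0.0024·76.96)²) = √(3.882334 + 0.034116) = 1.9790 km
Sorted: 3 (0.8021 km) < 6 (1.6593 km) < 7 (1.9790 km) < 1 (2.2981 km) < 5 (2.4092 km) < 2 (2.7843 km) < …

3, 6, 7, 1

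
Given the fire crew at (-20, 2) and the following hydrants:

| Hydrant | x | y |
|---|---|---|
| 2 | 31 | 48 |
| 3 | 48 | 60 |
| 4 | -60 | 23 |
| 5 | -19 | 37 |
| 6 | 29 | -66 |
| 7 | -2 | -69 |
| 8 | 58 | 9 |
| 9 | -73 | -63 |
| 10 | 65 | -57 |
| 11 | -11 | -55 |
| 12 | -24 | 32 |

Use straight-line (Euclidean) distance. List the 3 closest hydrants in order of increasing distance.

12, 5, 4

Distances from (-20, 2):
2: √((51)² + (46)²) = √(2601.000 + 2116.000) = 68.7
3: √((68)² + (58)²) = √(4624.000 + 3364.000) = 89.4
4: √((-40)² + (21)²) = √(1600.000 + 441.000) = 45.2
5: √((1)² + (35)²) = √(1.000 + 1225.000) = 35.0
6: √((49)² + (-68)²) = √(2401.000 + 4624.000) = 83.8
7: √((18)² + (-71)²) = √(324.000 + 5041.000) = 73.2
8: √((78)² + (7)²) = √(6084.000 + 49.000) = 78.3
9: √((-53)² + (-65)²) = √(2809.000 + 4225.000) = 83.9
10: √((85)² + (-59)²) = √(7225.000 + 3481.000) = 103.5
11: √((9)² + (-57)²) = √(81.000 + 3249.000) = 57.7
12: √((-4)² + (30)²) = √(16.000 + 900.000) = 30.3
Sorted: 12 (30.3) < 5 (35.0) < 4 (45.2) < 11 (57.7) < 2 (68.7) < …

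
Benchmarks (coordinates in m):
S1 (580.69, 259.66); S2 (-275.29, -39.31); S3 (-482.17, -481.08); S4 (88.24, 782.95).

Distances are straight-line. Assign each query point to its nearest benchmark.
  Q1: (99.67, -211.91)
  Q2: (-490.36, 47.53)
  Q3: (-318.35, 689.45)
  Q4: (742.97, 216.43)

Q1→S2; Q2→S2; Q3→S4; Q4→S1

Q1 at (99.67, -211.91):
  S1: √((481.02)² + (471.57)²) = √(231380.2404 + 222378.2649) = 673.62 m
  S2: √((-374.96)² + (172.60)²) = √(140595.0016 + 29790.7600) = 412.78 m
  S3: √((-581.84)² + (-269.17)²) = √(338537.7856 + 72452.4889) = 641.09 m
  S4: √((-11.43)² + (994.86)²) = √(130.6449 + 989746.4196) = 994.93 m
  → nearest: S2 (412.78 m)
Q2 at (-490.36, 47.53):
  S1: √((1071.05)² + (212.13)²) = √(1147148.1025 + 44999.1369) = 1091.85 m
  S2: √((215.07)² + (-86.84)²) = √(46255.1049 + 7541.1856) = 231.94 m
  S3: √((8.19)² + (-528.61)²) = √(67.0761 + 279428.5321) = 528.67 m
  S4: √((578.60)² + (735.42)²) = √(334777.9600 + 540842.5764) = 935.75 m
  → nearest: S2 (231.94 m)
Q3 at (-318.35, 689.45):
  S1: √((899.04)² + (-429.79)²) = √(808272.9216 + 184719.4441) = 996.49 m
  S2: √((43.06)² + (-728.76)²) = √(1854.1636 + 531091.1376) = 730.03 m
  S3: √((-163.82)² + (-1170.53)²) = √(26836.9924 + 1370140.4809) = 1181.94 m
  S4: √((406.59)² + (93.50)²) = √(165315.4281 + 8742.2500) = 417.20 m
  → nearest: S4 (417.20 m)
Q4 at (742.97, 216.43):
  S1: √((-162.28)² + (43.23)²) = √(26334.7984 + 1868.8329) = 167.94 m
  S2: √((-1018.26)² + (-255.74)²) = √(1036853.4276 + 65402.9476) = 1049.88 m
  S3: √((-1225.14)² + (-697.51)²) = √(1500968.0196 + 486520.2001) = 1409.78 m
  S4: √((-654.73)² + (566.52)²) = √(428671.3729 + 320944.9104) = 865.80 m
  → nearest: S1 (167.94 m)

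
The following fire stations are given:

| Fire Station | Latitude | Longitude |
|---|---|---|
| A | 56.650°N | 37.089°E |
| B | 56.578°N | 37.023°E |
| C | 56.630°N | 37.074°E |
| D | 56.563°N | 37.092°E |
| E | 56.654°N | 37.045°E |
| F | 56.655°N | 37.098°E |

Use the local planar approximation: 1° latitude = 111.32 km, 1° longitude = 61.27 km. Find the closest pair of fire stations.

Pairwise distances:
A–B: √((-0.072·111.32)² + (-0.066·61.27)²) = √(64.24087 + 16.35248) = 8.977 km
A–C: √((-0.020·111.32)² + (-0.015·61.27)²) = √(4.95686 + 0.84465) = 2.409 km
A–D: √((-0.087·111.32)² + (0.003·61.27)²) = √(93.79613 + 0.03379) = 9.687 km
A–E: √((0.004·111.32)² + (-0.044·61.27)²) = √(0.19827 + 7.26777) = 2.732 km
A–F: √((0.005·111.32)² + (0.009·61.27)²) = √(0.30980 + 0.30408) = 0.784 km
B–C: √((0.052·111.32)² + (0.051·61.27)²) = √(33.50835 + 9.76419) = 6.578 km
B–D: √((-0.015·111.32)² + (0.069·61.27)²) = √(2.78823 + 17.87286) = 4.545 km
B–E: √((0.076·111.32)² + (0.022·61.27)²) = √(71.57701 + 1.81694) = 8.567 km
B–F: √((0.077·111.32)² + (0.075·61.27)²) = √(73.47301 + 21.11632) = 9.726 km
C–D: √((-0.067·111.32)² + (0.018·61.27)²) = √(55.62833 + 1.21630) = 7.540 km
C–E: √((0.024·111.32)² + (-0.029·61.27)²) = √(7.13787 + 3.15712) = 3.209 km
C–F: √((0.025·111.32)² + (0.024·61.27)²) = √(7.74509 + 2.16231) = 3.148 km
D–E: √((0.091·111.32)² + (-0.047·61.27)²) = √(102.61933 + 8.29261) = 10.531 km
D–F: √((0.092·111.32)² + (0.006·61.27)²) = √(104.88709 + 0.13514) = 10.248 km
E–F: √((0.001·111.32)² + (0.053·61.27)²) = √(0.01239 + 10.54502) = 3.249 km
Closest pair: A–F at 0.784 km.

A and F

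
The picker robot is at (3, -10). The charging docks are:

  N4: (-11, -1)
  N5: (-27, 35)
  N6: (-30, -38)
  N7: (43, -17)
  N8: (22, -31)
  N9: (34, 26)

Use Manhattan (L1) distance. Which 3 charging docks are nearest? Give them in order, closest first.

N4, N8, N7

Distances from (3, -10):
N4: |-14| + |9| = 14 + 9 = 23
N5: |-30| + |45| = 30 + 45 = 75
N6: |-33| + |-28| = 33 + 28 = 61
N7: |40| + |-7| = 40 + 7 = 47
N8: |19| + |-21| = 19 + 21 = 40
N9: |31| + |36| = 31 + 36 = 67
Sorted: N4 (23) < N8 (40) < N7 (47) < N6 (61) < N9 (67) < …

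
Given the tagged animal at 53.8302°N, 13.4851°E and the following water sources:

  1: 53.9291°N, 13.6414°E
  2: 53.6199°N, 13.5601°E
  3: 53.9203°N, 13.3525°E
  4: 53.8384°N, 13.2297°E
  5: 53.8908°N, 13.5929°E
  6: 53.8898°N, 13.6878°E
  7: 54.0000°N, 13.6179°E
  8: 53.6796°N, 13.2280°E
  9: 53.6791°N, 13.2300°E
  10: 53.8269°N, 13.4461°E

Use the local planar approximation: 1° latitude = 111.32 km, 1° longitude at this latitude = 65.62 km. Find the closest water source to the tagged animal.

10

Distances from 53.8302°N, 13.4851°E:
1: √((0.0989·111.32)² + (0.1563·65.62)²) = √(121.210147 + 105.193864) = 15.0467 km
2: √((-0.2103·111.32)² + (0.0750·65.62)²) = √(548.056005 + 24.221162) = 23.9223 km
3: √((0.0901·111.32)² + (-0.1326·65.62)²) = √(100.599536 + 75.711090) = 13.2782 km
4: √((0.0082·111.32)² + (-0.2554·65.62)²) = √(0.833248 + 280.875745) = 16.7842 km
5: √((0.0606·111.32)² + (0.1078·65.62)²) = √(45.508408 + 50.039156) = 9.7748 km
6: √((0.0596·111.32)² + (0.2027·65.62)²) = √(44.018873 + 176.921230) = 14.8641 km
7: √((0.1698·111.32)² + (0.1328·65.62)²) = √(357.290745 + 75.939652) = 20.8142 km
8: √((-0.1506·111.32)² + (-0.2571·65.62)²) = √(281.058251 + 284.627334) = 23.7841 km
9: √((-0.1511·111.32)² + (-0.2551·65.62)²) = √(282.927605 + 280.216284) = 23.7307 km
10: √((-0.0033·111.32)² + (-0.0390·65.62)²) = √(0.134950 + 6.549402) = 2.5854 km
Minimum: 10 at 2.5854 km.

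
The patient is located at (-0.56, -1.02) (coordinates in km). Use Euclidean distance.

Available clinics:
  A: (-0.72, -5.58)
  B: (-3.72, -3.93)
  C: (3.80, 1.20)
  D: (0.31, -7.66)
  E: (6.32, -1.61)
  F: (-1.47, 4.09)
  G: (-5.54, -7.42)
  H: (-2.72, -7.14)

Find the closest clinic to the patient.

Distances from (-0.56, -1.02):
A: 4.56 km
B: 4.30 km
C: 4.89 km
D: 6.70 km
E: 6.91 km
F: 5.19 km
G: 8.11 km
H: 6.49 km
Minimum: B at 4.30 km.

B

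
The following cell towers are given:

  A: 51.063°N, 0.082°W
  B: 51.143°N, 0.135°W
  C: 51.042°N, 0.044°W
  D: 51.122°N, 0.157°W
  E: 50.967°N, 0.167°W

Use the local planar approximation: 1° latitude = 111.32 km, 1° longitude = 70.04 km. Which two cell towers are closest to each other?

Pairwise distances:
B–D: 2.800 km
A–C: 3.542 km
A–D: 8.410 km
A–B: 9.648 km
C–D: 11.914 km
C–E: 11.997 km
A–E: 12.233 km
B–C: 12.924 km
D–E: 17.269 km
B–E: 19.720 km
Closest pair: B–D at 2.800 km.

B and D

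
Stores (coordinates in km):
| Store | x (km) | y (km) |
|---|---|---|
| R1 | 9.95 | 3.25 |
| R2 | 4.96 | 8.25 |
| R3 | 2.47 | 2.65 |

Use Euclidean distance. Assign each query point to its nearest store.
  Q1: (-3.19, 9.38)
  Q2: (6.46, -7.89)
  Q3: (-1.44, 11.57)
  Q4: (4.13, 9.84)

Q1→R2; Q2→R3; Q3→R2; Q4→R2

Q1 at (-3.19, 9.38):
  R1: √((13.14)² + (-6.13)²) = √(172.65960 + 37.57690) = 14.500 km
  R2: √((8.15)² + (-1.13)²) = √(66.42250 + 1.27690) = 8.228 km
  R3: √((5.66)² + (-6.73)²) = √(32.03560 + 45.29290) = 8.794 km
  → nearest: R2 (8.228 km)
Q2 at (6.46, -7.89):
  R1: √((3.49)² + (11.14)²) = √(12.18010 + 124.09960) = 11.674 km
  R2: √((-1.50)² + (16.14)²) = √(2.25000 + 260.49960) = 16.210 km
  R3: √((-3.99)² + (10.54)²) = √(15.92010 + 111.09160) = 11.270 km
  → nearest: R3 (11.270 km)
Q3 at (-1.44, 11.57):
  R1: √((11.39)² + (-8.32)²) = √(129.73210 + 69.22240) = 14.105 km
  R2: √((6.40)² + (-3.32)²) = √(40.96000 + 11.02240) = 7.210 km
  R3: √((3.91)² + (-8.92)²) = √(15.28810 + 79.56640) = 9.739 km
  → nearest: R2 (7.210 km)
Q4 at (4.13, 9.84):
  R1: √((5.82)² + (-6.59)²) = √(33.87240 + 43.42810) = 8.792 km
  R2: √((0.83)² + (-1.59)²) = √(0.68890 + 2.52810) = 1.794 km
  R3: √((-1.66)² + (-7.19)²) = √(2.75560 + 51.69610) = 7.379 km
  → nearest: R2 (1.794 km)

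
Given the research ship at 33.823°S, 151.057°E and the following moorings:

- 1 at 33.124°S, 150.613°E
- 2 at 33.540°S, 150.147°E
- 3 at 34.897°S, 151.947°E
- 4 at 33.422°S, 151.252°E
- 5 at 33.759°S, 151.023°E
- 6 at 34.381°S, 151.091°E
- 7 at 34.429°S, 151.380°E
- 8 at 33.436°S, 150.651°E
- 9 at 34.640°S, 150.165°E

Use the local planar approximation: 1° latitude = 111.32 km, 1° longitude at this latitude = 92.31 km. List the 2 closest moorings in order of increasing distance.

5, 4

Distances from 33.823°S, 151.057°E:
1: √((0.699·111.32)² + (-0.444·92.31)²) = √(6054.81317 + 1679.82269) = 87.947 km
2: √((0.283·111.32)² + (-0.910·92.31)²) = √(992.47429 + 7056.35280) = 89.715 km
3: √((-1.074·111.32)² + (0.890·92.31)²) = √(14294.03885 + 6749.59190) = 145.064 km
4: √((0.401·111.32)² + (0.195·92.31)²) = √(1992.66889 + 324.01620) = 48.132 km
5: √((0.064·111.32)² + (-0.034·92.31)²) = √(50.75822 + 9.85043) = 7.785 km
6: √((-0.558·111.32)² + (0.034·92.31)²) = √(3858.46703 + 9.85043) = 62.196 km
7: √((-0.606·111.32)² + (0.323·92.31)²) = √(4550.84081 + 889.00161) = 73.755 km
8: √((0.387·111.32)² + (-0.406·92.31)²) = √(1855.95878 + 1404.58999) = 57.101 km
9: √((-0.817·111.32)² + (-0.892·92.31)²) = √(8271.61874 + 6779.96123) = 122.685 km
Sorted: 5 (7.785 km) < 4 (48.132 km) < 8 (57.101 km) < 6 (62.196 km) < …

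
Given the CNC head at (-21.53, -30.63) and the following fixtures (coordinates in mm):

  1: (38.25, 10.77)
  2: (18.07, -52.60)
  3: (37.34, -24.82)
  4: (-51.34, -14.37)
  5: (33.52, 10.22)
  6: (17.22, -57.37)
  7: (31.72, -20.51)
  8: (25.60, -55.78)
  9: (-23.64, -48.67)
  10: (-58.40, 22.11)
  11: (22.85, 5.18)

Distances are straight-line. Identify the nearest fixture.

9

Distances from (-21.53, -30.63):
1: 72.72 mm
2: 45.29 mm
3: 59.16 mm
4: 33.96 mm
5: 68.55 mm
6: 47.08 mm
7: 54.20 mm
8: 53.42 mm
9: 18.16 mm
10: 64.35 mm
11: 57.03 mm
Minimum: 9 at 18.16 mm.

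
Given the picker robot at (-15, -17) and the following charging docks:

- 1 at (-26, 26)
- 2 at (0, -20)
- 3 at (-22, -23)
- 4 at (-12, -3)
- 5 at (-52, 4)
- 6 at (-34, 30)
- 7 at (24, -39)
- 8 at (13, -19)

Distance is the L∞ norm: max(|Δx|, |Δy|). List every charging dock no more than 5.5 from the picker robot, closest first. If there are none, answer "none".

none

Distances from (-15, -17):
1: 43
2: 15
3: 7
4: 14
5: 37
6: 47
7: 39
8: 28
Threshold 5.5: none within range.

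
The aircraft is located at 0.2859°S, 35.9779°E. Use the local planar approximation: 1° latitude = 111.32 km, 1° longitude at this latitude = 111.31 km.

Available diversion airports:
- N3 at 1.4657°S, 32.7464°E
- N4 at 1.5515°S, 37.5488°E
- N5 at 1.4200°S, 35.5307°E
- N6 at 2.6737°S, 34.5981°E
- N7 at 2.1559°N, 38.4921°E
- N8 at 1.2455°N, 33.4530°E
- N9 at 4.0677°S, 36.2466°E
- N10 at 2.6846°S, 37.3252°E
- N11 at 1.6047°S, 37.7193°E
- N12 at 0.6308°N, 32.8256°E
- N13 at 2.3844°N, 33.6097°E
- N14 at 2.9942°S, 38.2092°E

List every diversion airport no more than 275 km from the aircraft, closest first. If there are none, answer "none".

N5, N4, N11

Distances from 0.2859°S, 35.9779°E:
N3: √((-1.1798·111.32)² + (-3.2315·111.31)²) = √(17248.970482 + 129382.841844) = 382.9253 km
N4: √((-1.2656·111.32)² + (1.5709·111.31)²) = √(19849.031805 + 30574.928134) = 224.5528 km
N5: √((-1.1341·111.32)² + (-0.4472·111.31)²) = √(15938.560534 + 2477.832559) = 135.7070 km
N6: √((-2.3878·111.32)² + (-1.3798·111.31)²) = √(70654.900812 + 23588.517483) = 306.9909 km
N7: √((2.4418·111.32)² + (2.5142·111.31)²) = √(73886.751722 + 78319.157971) = 390.1358 km
N8: √((1.5314·111.32)² + (-2.5249·111.31)²) = √(29061.878371 + 78987.202051) = 328.7082 km
N9: √((-3.7818·111.32)² + (0.2687·111.31)²) = √(177232.559892 + 894.548102) = 422.0511 km
N10: √((-2.3987·111.32)² + (1.3473·111.31)²) = √(71301.434198 + 22490.389926) = 306.2545 km
N11: √((-1.3188·111.32)² + (1.7414·111.31)²) = √(21552.828455 + 37572.097940) = 243.1562 km
N12: √((0.9167·111.32)² + (-3.1523·111.31)²) = √(10413.599189 + 123118.537929) = 365.4205 km
N13: √((2.6703·111.32)² + (-2.3682·111.31)²) = √(88362.197283 + 69487.249121) = 397.3027 km
N14: √((-2.7083·111.32)² + (2.2313·111.31)²) = √(90894.987613 + 61685.671446) = 390.6157 km
Threshold 275 km: N5 (135.7070 km), N4 (224.5528 km), N11 (243.1562 km) are within range.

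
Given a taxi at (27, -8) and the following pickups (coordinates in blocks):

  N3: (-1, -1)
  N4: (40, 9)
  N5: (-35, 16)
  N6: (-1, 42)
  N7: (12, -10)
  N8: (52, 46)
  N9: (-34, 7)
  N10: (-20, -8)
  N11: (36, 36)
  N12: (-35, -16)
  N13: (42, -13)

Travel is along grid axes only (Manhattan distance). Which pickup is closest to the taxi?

N7

Distances from (27, -8):
N3: 35 blocks
N4: 30 blocks
N5: 86 blocks
N6: 78 blocks
N7: 17 blocks
N8: 79 blocks
N9: 76 blocks
N10: 47 blocks
N11: 53 blocks
N12: 70 blocks
N13: 20 blocks
Minimum: N7 at 17 blocks.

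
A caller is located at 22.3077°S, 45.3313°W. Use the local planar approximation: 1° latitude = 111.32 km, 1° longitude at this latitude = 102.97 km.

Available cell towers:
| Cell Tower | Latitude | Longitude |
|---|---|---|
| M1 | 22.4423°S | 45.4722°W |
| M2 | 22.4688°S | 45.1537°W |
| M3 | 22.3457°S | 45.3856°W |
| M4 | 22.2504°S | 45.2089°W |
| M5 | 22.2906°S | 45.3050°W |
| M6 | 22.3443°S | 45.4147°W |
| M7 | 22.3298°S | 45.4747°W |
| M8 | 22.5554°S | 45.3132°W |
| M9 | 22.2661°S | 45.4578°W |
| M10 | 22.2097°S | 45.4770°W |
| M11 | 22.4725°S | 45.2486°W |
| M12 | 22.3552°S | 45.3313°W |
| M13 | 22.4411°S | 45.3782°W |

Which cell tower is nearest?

Distances from 22.3077°S, 45.3313°W:
M1: 20.8568 km
M2: 25.6134 km
M3: 7.0112 km
M4: 14.1257 km
M5: 3.3102 km
M6: 9.5052 km
M7: 14.9694 km
M8: 27.6369 km
M9: 13.8244 km
M10: 18.5498 km
M11: 20.2256 km
M12: 5.2877 km
M13: 15.6156 km
Minimum: M5 at 3.3102 km.

M5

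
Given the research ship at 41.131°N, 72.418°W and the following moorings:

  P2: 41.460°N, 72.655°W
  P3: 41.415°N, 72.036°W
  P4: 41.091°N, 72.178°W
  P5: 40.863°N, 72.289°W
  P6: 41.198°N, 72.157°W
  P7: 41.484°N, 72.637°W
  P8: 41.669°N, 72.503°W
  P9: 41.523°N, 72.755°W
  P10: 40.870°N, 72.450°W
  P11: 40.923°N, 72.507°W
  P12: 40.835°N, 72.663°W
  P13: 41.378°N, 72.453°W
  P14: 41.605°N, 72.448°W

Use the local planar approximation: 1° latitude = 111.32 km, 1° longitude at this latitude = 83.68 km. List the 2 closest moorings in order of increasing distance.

P4, P6

Distances from 41.131°N, 72.418°W:
P2: √((0.329·111.32)² + (-0.237·83.68)²) = √(1341.33789 + 393.31457) = 41.649 km
P3: √((0.284·111.32)² + (0.382·83.68)²) = √(999.50064 + 1021.80981) = 44.959 km
P4: √((-0.040·111.32)² + (0.240·83.68)²) = √(19.82743 + 403.33492) = 20.571 km
P5: √((-0.268·111.32)² + (0.129·83.68)²) = √(890.05324 + 116.52598) = 31.727 km
P6: √((0.067·111.32)² + (0.261·83.68)²) = √(55.62833 + 477.00657) = 23.079 km
P7: √((0.353·111.32)² + (-0.219·83.68)²) = √(1544.17247 + 335.83934) = 43.359 km
P8: √((0.538·111.32)² + (-0.085·83.68)²) = √(3586.83126 + 50.59192) = 60.311 km
P9: √((0.392·111.32)² + (-0.337·83.68)²) = √(1904.22617 + 795.24902) = 51.956 km
P10: √((-0.261·111.32)² + (-0.032·83.68)²) = √(844.16513 + 7.17040) = 29.178 km
P11: √((-0.208·111.32)² + (-0.089·83.68)²) = √(536.13365 + 55.46555) = 24.323 km
P12: √((-0.296·111.32)² + (-0.245·83.68)²) = √(1085.74995 + 420.31560) = 38.808 km
P13: √((0.247·111.32)² + (-0.035·83.68)²) = √(756.03222 + 8.57787) = 27.652 km
P14: √((0.474·111.32)² + (-0.030·83.68)²) = √(2784.21699 + 6.30211) = 52.825 km
Sorted: P4 (20.571 km) < P6 (23.079 km) < P11 (24.323 km) < P13 (27.652 km) < …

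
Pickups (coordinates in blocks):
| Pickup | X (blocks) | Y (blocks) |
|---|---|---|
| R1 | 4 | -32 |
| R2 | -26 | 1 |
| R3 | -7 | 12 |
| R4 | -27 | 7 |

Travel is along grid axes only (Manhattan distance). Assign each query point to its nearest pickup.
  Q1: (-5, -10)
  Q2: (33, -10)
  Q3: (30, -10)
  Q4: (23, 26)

Q1→R3; Q2→R1; Q3→R1; Q4→R3

Q1 at (-5, -10):
  R1: 31 blocks
  R2: 32 blocks
  R3: 24 blocks
  R4: 39 blocks
  → nearest: R3 (24 blocks)
Q2 at (33, -10):
  R1: 51 blocks
  R2: 70 blocks
  R3: 62 blocks
  R4: 77 blocks
  → nearest: R1 (51 blocks)
Q3 at (30, -10):
  R1: 48 blocks
  R2: 67 blocks
  R3: 59 blocks
  R4: 74 blocks
  → nearest: R1 (48 blocks)
Q4 at (23, 26):
  R1: 77 blocks
  R2: 74 blocks
  R3: 44 blocks
  R4: 69 blocks
  → nearest: R3 (44 blocks)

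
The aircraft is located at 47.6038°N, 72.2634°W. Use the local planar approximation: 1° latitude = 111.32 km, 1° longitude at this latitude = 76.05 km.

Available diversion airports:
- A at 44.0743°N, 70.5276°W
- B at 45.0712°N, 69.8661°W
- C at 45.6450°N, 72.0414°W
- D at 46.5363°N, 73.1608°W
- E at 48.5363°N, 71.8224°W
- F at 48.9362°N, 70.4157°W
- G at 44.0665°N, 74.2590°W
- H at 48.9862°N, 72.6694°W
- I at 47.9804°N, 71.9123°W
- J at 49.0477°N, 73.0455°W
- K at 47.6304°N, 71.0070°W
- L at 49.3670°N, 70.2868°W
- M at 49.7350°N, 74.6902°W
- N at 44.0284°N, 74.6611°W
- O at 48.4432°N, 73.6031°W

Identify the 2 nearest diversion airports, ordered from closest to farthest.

Distances from 47.6038°N, 72.2634°W:
A: √((-3.5295·111.32)² + (1.7358·76.05)²) = √(154373.506068 + 17426.003818) = 414.4870 km
B: √((-2.5326·111.32)² + (2.3973·76.05)²) = √(79483.979084 + 33238.637074) = 335.7419 km
C: √((-1.9588·111.32)² + (0.2220·76.05)²) = √(47547.379451 + 285.039066) = 218.7062 km
D: √((-1.0675·111.32)² + (-0.8974·76.05)²) = √(14121.543323 + 4657.689862) = 137.0373 km
E: √((0.9325·111.32)² + (0.4410·76.05)²) = √(10775.664875 + 1124.800798) = 109.0893 km
F: √((1.3324·111.32)² + (1.8477·76.05)²) = √(21999.643507 + 19745.191694) = 204.3155 km
G: √((-3.5373·111.32)² + (-1.9956·76.05)²) = √(155056.573844 + 23032.730567) = 422.0063 km
H: √((1.3824·111.32)² + (-0.4060·76.05)²) = √(23681.752917 + 953.345902) = 156.9557 km
I: √((0.3766·111.32)² + (0.3511·76.05)²) = √(1757.547320 + 712.951678) = 49.7041 km
J: √((1.4439·111.32)² + (-0.7821·76.05)²) = √(25835.723509 + 3537.716348) = 171.3868 km
K: √((0.0266·111.32)² + (1.2564·76.05)²) = √(8.768184 + 9129.653443) = 95.5951 km
L: √((1.7632·111.32)² + (1.9766·76.05)²) = √(38525.612286 + 22596.231675) = 247.2283 km
M: √((2.1312·111.32)² + (-2.4268·76.05)²) = √(56285.277331 + 34061.707040) = 300.5778 km
N: √((-3.5754·111.32)² + (-2.3977·76.05)²) = √(158414.768471 + 33249.730024) = 437.7950 km
O: √((0.8394·111.32)² + (-1.3397·76.05)²) = √(8731.408859 + 10380.387153) = 138.2454 km
Sorted: I (49.7041 km) < K (95.5951 km) < E (109.0893 km) < D (137.0373 km) < …

I, K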